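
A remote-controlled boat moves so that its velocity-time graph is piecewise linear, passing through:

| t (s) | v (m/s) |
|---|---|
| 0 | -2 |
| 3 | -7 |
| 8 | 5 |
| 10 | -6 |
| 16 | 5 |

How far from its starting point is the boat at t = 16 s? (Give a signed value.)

-22.5 m

Displacement is the signed area under the v-t curve.
0–3 s: ½(-2 + -7)(3) = -13.5 m
3–8 s: ½(-7 + 5)(5) = -5 m
8–10 s: ½(5 + -6)(2) = -1 m
10–16 s: ½(-6 + 5)(6) = -3 m
Net displacement = -22.5 m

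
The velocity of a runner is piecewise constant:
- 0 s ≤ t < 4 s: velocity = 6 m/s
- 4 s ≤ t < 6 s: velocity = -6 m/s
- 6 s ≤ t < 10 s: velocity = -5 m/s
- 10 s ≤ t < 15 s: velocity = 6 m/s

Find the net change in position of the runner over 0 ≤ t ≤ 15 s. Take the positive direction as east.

22 m

Displacement is the signed area under the v-t curve.
0–4 s: 6 × 4 = 24 m
4–6 s: -6 × 2 = -12 m
6–10 s: -5 × 4 = -20 m
10–15 s: 6 × 5 = 30 m
Net displacement = 22 m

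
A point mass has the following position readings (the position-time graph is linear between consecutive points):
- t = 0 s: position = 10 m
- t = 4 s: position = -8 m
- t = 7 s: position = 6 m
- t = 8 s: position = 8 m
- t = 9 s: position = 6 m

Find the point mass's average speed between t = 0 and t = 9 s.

4 m/s

Average speed = (total path length)/(elapsed time); on a piecewise-linear x-t graph the path length is Σ|Δx|.
0–4 s: |Δx| = |-8 − 10| = 18 m
4–7 s: |Δx| = |6 − -8| = 14 m
7–8 s: |Δx| = |8 − 6| = 2 m
8–9 s: |Δx| = |6 − 8| = 2 m
Total path = 36 m; average speed = 36/9 = 4 m/s.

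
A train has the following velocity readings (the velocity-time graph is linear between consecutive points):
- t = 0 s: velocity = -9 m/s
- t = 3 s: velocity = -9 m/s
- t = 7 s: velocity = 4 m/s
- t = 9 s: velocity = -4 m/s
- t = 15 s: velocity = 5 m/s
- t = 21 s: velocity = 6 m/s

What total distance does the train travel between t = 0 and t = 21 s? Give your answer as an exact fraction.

Total distance travelled is ∫|v| dt — sum the magnitudes of each area piece.
0–3 s: |-9| × 3 = 27 m
3–7 s: v = 0 at t = 75/13 s; triangle areas 162/13 + 32/13 = 194/13 m
7–9 s: v = 0 at t = 8 s; triangle areas 2 + 2 = 4 m
9–15 s: v = 0 at t = 35/3 s; triangle areas 16/3 + 25/3 = 41/3 m
15–21 s: |½(5 + 6)(6)| = 33 m
Total distance = 3611/39 m

3611/39 m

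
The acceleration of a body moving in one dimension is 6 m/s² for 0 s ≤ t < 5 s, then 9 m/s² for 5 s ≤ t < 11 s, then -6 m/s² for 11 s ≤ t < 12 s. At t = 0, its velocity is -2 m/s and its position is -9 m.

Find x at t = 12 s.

On each constant-a segment, Δv = aΔt and Δx = v₀Δt + ½aΔt²; chain segment to segment.
0–5 s: v starts -2 m/s; Δx = -2·5 + ½·6·5² = 65 m; v ends 28 m/s.
5–11 s: v starts 28 m/s; Δx = 28·6 + ½·9·6² = 330 m; v ends 82 m/s.
11–12 s: v starts 82 m/s; Δx = 82·1 + ½·-6·1² = 79 m; v ends 76 m/s.
x(12) = -9 + Σ Δx = 465 m.

465 m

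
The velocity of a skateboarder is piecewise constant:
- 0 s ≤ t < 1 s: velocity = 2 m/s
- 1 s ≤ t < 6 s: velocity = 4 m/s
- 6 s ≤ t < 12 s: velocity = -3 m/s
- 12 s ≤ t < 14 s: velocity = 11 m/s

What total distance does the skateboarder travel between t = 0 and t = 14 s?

62 m

Distance (not displacement) is the total path length: add the absolute areas under v-t.
0–1 s: |2| × 1 = 2 m
1–6 s: |4| × 5 = 20 m
6–12 s: |-3| × 6 = 18 m
12–14 s: |11| × 2 = 22 m
Total distance = 62 m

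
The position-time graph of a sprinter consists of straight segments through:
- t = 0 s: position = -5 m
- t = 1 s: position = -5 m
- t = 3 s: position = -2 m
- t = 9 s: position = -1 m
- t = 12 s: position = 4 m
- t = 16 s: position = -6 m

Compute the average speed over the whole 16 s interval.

1.1875 m/s

Average speed = (total path length)/(elapsed time); on a piecewise-linear x-t graph the path length is Σ|Δx|.
0–1 s: |Δx| = |-5 − -5| = 0 m
1–3 s: |Δx| = |-2 − -5| = 3 m
3–9 s: |Δx| = |-1 − -2| = 1 m
9–12 s: |Δx| = |4 − -1| = 5 m
12–16 s: |Δx| = |-6 − 4| = 10 m
Total path = 19 m; average speed = 19/16 = 1.1875 m/s.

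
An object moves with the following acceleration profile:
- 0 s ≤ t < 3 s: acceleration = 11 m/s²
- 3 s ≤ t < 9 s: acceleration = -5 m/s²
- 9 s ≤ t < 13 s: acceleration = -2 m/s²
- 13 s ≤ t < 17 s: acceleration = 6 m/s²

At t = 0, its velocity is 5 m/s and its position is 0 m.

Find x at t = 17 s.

On each constant-a segment, Δv = aΔt and Δx = v₀Δt + ½aΔt²; chain segment to segment.
0–3 s: v starts 5 m/s; Δx = 5·3 + ½·11·3² = 64.5 m; v ends 38 m/s.
3–9 s: v starts 38 m/s; Δx = 38·6 + ½·-5·6² = 138 m; v ends 8 m/s.
9–13 s: v starts 8 m/s; Δx = 8·4 + ½·-2·4² = 16 m; v ends 0 m/s.
13–17 s: v starts 0 m/s; Δx = 0·4 + ½·6·4² = 48 m; v ends 24 m/s.
x(17) = 0 + Σ Δx = 266.5 m.

266.5 m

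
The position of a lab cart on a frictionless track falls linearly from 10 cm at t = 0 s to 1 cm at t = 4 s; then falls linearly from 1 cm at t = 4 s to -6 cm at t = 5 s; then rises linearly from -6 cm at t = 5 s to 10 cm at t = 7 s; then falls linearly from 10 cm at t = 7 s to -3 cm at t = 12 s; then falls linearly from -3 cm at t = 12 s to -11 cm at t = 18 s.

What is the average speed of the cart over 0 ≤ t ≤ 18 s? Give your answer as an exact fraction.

Average speed = (total path length)/(elapsed time); on a piecewise-linear x-t graph the path length is Σ|Δx|.
0–4 s: |Δx| = |1 − 10| = 9 cm
4–5 s: |Δx| = |-6 − 1| = 7 cm
5–7 s: |Δx| = |10 − -6| = 16 cm
7–12 s: |Δx| = |-3 − 10| = 13 cm
12–18 s: |Δx| = |-11 − -3| = 8 cm
Total path = 53 cm; average speed = 53/18 = 53/18 cm/s.

53/18 cm/s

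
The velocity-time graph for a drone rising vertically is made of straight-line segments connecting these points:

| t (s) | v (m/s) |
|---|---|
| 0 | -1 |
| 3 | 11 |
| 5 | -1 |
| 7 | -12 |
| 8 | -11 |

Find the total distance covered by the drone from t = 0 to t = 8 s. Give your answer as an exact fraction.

599/12 m

Distance (not displacement) is the total path length: add the absolute areas under v-t.
0–3 s: v = 0 at t = 0.25 s; triangle areas 0.125 + 15.125 = 15.25 m
3–5 s: v = 0 at t = 29/6 s; triangle areas 121/12 + 1/12 = 61/6 m
5–7 s: |½(-1 + -12)(2)| = 13 m
7–8 s: |½(-12 + -11)(1)| = 11.5 m
Total distance = 599/12 m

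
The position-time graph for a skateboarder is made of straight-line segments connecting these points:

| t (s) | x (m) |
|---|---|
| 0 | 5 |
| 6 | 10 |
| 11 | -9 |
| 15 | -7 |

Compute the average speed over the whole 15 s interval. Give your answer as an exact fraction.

Average speed = (total path length)/(elapsed time); on a piecewise-linear x-t graph the path length is Σ|Δx|.
0–6 s: |Δx| = |10 − 5| = 5 m
6–11 s: |Δx| = |-9 − 10| = 19 m
11–15 s: |Δx| = |-7 − -9| = 2 m
Total path = 26 m; average speed = 26/15 = 26/15 m/s.

26/15 m/s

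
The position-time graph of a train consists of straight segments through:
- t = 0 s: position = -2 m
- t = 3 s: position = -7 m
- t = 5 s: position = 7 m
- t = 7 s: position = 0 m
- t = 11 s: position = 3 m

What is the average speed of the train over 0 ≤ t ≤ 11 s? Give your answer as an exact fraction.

Average speed = (total path length)/(elapsed time); on a piecewise-linear x-t graph the path length is Σ|Δx|.
0–3 s: |Δx| = |-7 − -2| = 5 m
3–5 s: |Δx| = |7 − -7| = 14 m
5–7 s: |Δx| = |0 − 7| = 7 m
7–11 s: |Δx| = |3 − 0| = 3 m
Total path = 29 m; average speed = 29/11 = 29/11 m/s.

29/11 m/s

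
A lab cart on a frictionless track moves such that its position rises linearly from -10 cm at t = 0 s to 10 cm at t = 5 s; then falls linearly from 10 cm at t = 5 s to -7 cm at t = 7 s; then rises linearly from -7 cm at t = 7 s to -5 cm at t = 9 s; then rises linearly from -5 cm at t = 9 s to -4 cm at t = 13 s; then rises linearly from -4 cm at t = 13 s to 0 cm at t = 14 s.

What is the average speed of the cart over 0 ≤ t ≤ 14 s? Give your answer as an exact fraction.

Average speed = (total path length)/(elapsed time); on a piecewise-linear x-t graph the path length is Σ|Δx|.
0–5 s: |Δx| = |10 − -10| = 20 cm
5–7 s: |Δx| = |-7 − 10| = 17 cm
7–9 s: |Δx| = |-5 − -7| = 2 cm
9–13 s: |Δx| = |-4 − -5| = 1 cm
13–14 s: |Δx| = |0 − -4| = 4 cm
Total path = 44 cm; average speed = 44/14 = 22/7 cm/s.

22/7 cm/s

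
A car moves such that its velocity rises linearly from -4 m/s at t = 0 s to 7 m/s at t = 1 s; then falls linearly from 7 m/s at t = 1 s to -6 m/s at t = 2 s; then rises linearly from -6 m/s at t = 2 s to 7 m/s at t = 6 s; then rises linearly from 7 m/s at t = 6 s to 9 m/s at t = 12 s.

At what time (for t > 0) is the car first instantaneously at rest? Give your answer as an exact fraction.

v changes sign on 0–1 s (from -4 to 7); the graph is linear there, so v = 0 at t = 0 + (4)·(1 − 0)/(7 − -4) = 4/11 s.

t = 4/11 s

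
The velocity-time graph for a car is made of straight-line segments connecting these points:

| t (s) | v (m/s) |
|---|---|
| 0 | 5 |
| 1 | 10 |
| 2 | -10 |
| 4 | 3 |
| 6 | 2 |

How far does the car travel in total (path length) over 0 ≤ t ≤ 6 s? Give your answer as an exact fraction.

Distance (not displacement) is the total path length: add the absolute areas under v-t.
0–1 s: |½(5 + 10)(1)| = 7.5 m
1–2 s: v = 0 at t = 1.5 s; triangle areas 2.5 + 2.5 = 5 m
2–4 s: v = 0 at t = 46/13 s; triangle areas 100/13 + 9/13 = 109/13 m
4–6 s: |½(3 + 2)(2)| = 5 m
Total distance = 673/26 m

673/26 m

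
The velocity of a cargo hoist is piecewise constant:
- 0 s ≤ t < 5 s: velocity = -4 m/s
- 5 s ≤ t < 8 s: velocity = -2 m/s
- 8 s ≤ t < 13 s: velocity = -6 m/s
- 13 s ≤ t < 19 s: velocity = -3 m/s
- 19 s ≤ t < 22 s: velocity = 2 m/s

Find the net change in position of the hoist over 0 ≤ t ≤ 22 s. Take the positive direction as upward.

-68 m

Net displacement equals the area under the velocity-time graph (areas below the axis count negative).
0–5 s: -4 × 5 = -20 m
5–8 s: -2 × 3 = -6 m
8–13 s: -6 × 5 = -30 m
13–19 s: -3 × 6 = -18 m
19–22 s: 2 × 3 = 6 m
Net displacement = -68 m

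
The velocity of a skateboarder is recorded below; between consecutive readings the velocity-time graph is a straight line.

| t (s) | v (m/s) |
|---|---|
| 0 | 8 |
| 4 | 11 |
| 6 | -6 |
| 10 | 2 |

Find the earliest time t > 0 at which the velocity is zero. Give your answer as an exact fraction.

v changes sign on 4–6 s (from 11 to -6); the graph is linear there, so v = 0 at t = 4 + (-11)·(6 − 4)/(-6 − 11) = 90/17 s.

t = 90/17 s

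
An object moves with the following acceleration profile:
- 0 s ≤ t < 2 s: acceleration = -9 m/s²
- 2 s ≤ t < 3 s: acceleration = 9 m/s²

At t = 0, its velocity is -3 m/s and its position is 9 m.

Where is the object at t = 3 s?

On each constant-a segment, Δv = aΔt and Δx = v₀Δt + ½aΔt²; chain segment to segment.
0–2 s: v starts -3 m/s; Δx = -3·2 + ½·-9·2² = -24 m; v ends -21 m/s.
2–3 s: v starts -21 m/s; Δx = -21·1 + ½·9·1² = -16.5 m; v ends -12 m/s.
x(3) = 9 + Σ Δx = -31.5 m.

-31.5 m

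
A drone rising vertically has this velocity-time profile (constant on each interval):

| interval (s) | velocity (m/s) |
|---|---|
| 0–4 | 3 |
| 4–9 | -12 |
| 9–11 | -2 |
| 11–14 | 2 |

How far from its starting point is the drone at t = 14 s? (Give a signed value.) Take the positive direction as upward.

Net displacement equals the area under the velocity-time graph (areas below the axis count negative).
0–4 s: 3 × 4 = 12 m
4–9 s: -12 × 5 = -60 m
9–11 s: -2 × 2 = -4 m
11–14 s: 2 × 3 = 6 m
Net displacement = -46 m

-46 m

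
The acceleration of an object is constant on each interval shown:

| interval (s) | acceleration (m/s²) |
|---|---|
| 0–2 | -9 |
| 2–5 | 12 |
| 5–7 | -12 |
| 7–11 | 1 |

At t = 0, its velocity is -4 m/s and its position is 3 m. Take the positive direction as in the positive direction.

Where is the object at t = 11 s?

On each constant-a segment, Δv = aΔt and Δx = v₀Δt + ½aΔt²; chain segment to segment.
0–2 s: v starts -4 m/s; Δx = -4·2 + ½·-9·2² = -26 m; v ends -22 m/s.
2–5 s: v starts -22 m/s; Δx = -22·3 + ½·12·3² = -12 m; v ends 14 m/s.
5–7 s: v starts 14 m/s; Δx = 14·2 + ½·-12·2² = 4 m; v ends -10 m/s.
7–11 s: v starts -10 m/s; Δx = -10·4 + ½·1·4² = -32 m; v ends -6 m/s.
x(11) = 3 + Σ Δx = -63 m.

-63 m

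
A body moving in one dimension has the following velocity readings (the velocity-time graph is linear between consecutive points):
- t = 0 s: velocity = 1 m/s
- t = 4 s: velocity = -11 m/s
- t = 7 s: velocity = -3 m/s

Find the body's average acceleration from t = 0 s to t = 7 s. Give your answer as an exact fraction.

-4/7 m/s²

Average acceleration = Δv/Δt = (-3 − 1)/(7 − 0) = -4/7 m/s².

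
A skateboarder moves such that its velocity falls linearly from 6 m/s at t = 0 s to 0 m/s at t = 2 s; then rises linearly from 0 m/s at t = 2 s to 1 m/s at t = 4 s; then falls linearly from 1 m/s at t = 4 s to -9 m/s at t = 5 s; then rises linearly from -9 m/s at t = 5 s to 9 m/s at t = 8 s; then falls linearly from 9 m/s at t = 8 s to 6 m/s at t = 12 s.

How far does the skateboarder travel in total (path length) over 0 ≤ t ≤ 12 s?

54.6 m

Distance (not displacement) is the total path length: add the absolute areas under v-t.
0–2 s: |½(6 + 0)(2)| = 6 m
2–4 s: |½(0 + 1)(2)| = 1 m
4–5 s: v = 0 at t = 4.1 s; triangle areas 0.05 + 4.05 = 4.1 m
5–8 s: v = 0 at t = 6.5 s; triangle areas 6.75 + 6.75 = 13.5 m
8–12 s: |½(9 + 6)(4)| = 30 m
Total distance = 54.6 m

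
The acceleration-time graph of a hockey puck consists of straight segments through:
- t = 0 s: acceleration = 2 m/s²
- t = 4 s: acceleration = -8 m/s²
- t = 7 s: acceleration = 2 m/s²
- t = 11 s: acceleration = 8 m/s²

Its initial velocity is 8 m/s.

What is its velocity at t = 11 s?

Δv equals the area under the a-t graph; then v = v₀ + Δv.
0–4 s: ½(2 + -8)(4) = -12 m/s
4–7 s: ½(-8 + 2)(3) = -9 m/s
7–11 s: ½(2 + 8)(4) = 20 m/s
Δv = -1 m/s, so v(11) = 8 + (-1) = 7 m/s.

7 m/s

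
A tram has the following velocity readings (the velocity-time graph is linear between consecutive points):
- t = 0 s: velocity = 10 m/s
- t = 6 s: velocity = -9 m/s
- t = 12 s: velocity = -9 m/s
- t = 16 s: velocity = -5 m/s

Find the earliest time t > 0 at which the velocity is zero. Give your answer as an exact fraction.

t = 60/19 s

v changes sign on 0–6 s (from 10 to -9); the graph is linear there, so v = 0 at t = 0 + (-10)·(6 − 0)/(-9 − 10) = 60/19 s.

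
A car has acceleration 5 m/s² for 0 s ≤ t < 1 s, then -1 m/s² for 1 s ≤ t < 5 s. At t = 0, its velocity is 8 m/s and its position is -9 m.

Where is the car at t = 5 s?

On each constant-a segment, Δv = aΔt and Δx = v₀Δt + ½aΔt²; chain segment to segment.
0–1 s: v starts 8 m/s; Δx = 8·1 + ½·5·1² = 10.5 m; v ends 13 m/s.
1–5 s: v starts 13 m/s; Δx = 13·4 + ½·-1·4² = 44 m; v ends 9 m/s.
x(5) = -9 + Σ Δx = 45.5 m.

45.5 m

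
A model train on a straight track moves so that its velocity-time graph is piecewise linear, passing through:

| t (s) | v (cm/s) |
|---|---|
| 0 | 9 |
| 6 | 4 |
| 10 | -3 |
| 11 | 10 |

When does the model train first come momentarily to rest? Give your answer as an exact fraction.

t = 58/7 s

v changes sign on 6–10 s (from 4 to -3); the graph is linear there, so v = 0 at t = 6 + (-4)·(10 − 6)/(-3 − 4) = 58/7 s.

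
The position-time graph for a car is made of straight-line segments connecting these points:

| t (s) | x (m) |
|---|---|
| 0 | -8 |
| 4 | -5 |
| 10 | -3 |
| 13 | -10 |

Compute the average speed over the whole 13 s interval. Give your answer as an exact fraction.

12/13 m/s

Average speed = (total path length)/(elapsed time); on a piecewise-linear x-t graph the path length is Σ|Δx|.
0–4 s: |Δx| = |-5 − -8| = 3 m
4–10 s: |Δx| = |-3 − -5| = 2 m
10–13 s: |Δx| = |-10 − -3| = 7 m
Total path = 12 m; average speed = 12/13 = 12/13 m/s.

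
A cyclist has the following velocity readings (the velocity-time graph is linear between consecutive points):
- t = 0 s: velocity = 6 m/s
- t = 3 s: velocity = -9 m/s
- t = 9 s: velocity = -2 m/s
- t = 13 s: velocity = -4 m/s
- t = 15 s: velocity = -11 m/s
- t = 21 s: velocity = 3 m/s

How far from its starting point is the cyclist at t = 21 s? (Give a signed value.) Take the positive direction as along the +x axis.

-88.5 m

Net displacement equals the area under the velocity-time graph (areas below the axis count negative).
0–3 s: ½(6 + -9)(3) = -4.5 m
3–9 s: ½(-9 + -2)(6) = -33 m
9–13 s: ½(-2 + -4)(4) = -12 m
13–15 s: ½(-4 + -11)(2) = -15 m
15–21 s: ½(-11 + 3)(6) = -24 m
Net displacement = -88.5 m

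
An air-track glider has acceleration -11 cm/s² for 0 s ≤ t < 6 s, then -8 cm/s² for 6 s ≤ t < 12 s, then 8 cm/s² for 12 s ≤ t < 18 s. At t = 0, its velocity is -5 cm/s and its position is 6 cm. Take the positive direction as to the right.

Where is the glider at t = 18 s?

On each constant-a segment, Δv = aΔt and Δx = v₀Δt + ½aΔt²; chain segment to segment.
0–6 s: v starts -5 cm/s; Δx = -5·6 + ½·-11·6² = -228 cm; v ends -71 cm/s.
6–12 s: v starts -71 cm/s; Δx = -71·6 + ½·-8·6² = -570 cm; v ends -119 cm/s.
12–18 s: v starts -119 cm/s; Δx = -119·6 + ½·8·6² = -570 cm; v ends -71 cm/s.
x(18) = 6 + Σ Δx = -1362 cm.

-1362 cm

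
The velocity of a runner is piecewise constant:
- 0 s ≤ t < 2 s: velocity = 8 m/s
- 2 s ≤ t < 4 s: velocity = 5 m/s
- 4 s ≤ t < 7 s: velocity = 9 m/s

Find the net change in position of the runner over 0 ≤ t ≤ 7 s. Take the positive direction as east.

Displacement is the signed area under the v-t curve.
0–2 s: 8 × 2 = 16 m
2–4 s: 5 × 2 = 10 m
4–7 s: 9 × 3 = 27 m
Net displacement = 53 m

53 m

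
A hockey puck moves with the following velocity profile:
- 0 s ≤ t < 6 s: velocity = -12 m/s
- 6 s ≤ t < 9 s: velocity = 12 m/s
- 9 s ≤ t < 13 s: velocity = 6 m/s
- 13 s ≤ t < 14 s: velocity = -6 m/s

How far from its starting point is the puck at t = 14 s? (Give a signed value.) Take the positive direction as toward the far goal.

Net displacement equals the area under the velocity-time graph (areas below the axis count negative).
0–6 s: -12 × 6 = -72 m
6–9 s: 12 × 3 = 36 m
9–13 s: 6 × 4 = 24 m
13–14 s: -6 × 1 = -6 m
Net displacement = -18 m

-18 m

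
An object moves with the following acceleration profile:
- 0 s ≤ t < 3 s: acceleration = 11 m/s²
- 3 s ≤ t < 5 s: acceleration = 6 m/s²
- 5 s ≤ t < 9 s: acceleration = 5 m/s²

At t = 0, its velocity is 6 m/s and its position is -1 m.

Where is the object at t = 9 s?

On each constant-a segment, Δv = aΔt and Δx = v₀Δt + ½aΔt²; chain segment to segment.
0–3 s: v starts 6 m/s; Δx = 6·3 + ½·11·3² = 67.5 m; v ends 39 m/s.
3–5 s: v starts 39 m/s; Δx = 39·2 + ½·6·2² = 90 m; v ends 51 m/s.
5–9 s: v starts 51 m/s; Δx = 51·4 + ½·5·4² = 244 m; v ends 71 m/s.
x(9) = -1 + Σ Δx = 400.5 m.

400.5 m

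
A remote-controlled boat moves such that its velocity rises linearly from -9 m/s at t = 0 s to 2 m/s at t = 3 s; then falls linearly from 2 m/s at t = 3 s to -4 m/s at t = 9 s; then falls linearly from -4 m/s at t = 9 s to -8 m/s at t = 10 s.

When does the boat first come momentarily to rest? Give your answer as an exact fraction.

t = 27/11 s

v changes sign on 0–3 s (from -9 to 2); the graph is linear there, so v = 0 at t = 0 + (9)·(3 − 0)/(2 − -9) = 27/11 s.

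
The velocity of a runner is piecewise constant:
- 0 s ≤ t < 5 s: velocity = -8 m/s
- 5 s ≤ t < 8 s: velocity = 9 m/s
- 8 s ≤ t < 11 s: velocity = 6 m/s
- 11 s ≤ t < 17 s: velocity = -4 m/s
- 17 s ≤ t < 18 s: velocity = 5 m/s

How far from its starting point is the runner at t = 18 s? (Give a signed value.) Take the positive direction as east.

Displacement is the signed area under the v-t curve.
0–5 s: -8 × 5 = -40 m
5–8 s: 9 × 3 = 27 m
8–11 s: 6 × 3 = 18 m
11–17 s: -4 × 6 = -24 m
17–18 s: 5 × 1 = 5 m
Net displacement = -14 m

-14 m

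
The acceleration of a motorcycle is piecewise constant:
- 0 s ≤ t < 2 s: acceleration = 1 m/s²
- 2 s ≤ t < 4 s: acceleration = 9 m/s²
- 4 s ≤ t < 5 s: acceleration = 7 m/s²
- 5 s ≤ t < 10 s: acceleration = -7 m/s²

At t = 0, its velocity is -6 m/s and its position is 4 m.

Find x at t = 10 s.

39 m

On each constant-a segment, Δv = aΔt and Δx = v₀Δt + ½aΔt²; chain segment to segment.
0–2 s: v starts -6 m/s; Δx = -6·2 + ½·1·2² = -10 m; v ends -4 m/s.
2–4 s: v starts -4 m/s; Δx = -4·2 + ½·9·2² = 10 m; v ends 14 m/s.
4–5 s: v starts 14 m/s; Δx = 14·1 + ½·7·1² = 17.5 m; v ends 21 m/s.
5–10 s: v starts 21 m/s; Δx = 21·5 + ½·-7·5² = 17.5 m; v ends -14 m/s.
x(10) = 4 + Σ Δx = 39 m.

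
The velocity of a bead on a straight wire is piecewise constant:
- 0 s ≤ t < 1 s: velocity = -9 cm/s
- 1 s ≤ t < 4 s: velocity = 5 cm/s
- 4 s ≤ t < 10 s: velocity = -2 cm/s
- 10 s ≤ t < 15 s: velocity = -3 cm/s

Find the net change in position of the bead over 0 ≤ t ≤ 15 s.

-21 cm

Net displacement equals the area under the velocity-time graph (areas below the axis count negative).
0–1 s: -9 × 1 = -9 cm
1–4 s: 5 × 3 = 15 cm
4–10 s: -2 × 6 = -12 cm
10–15 s: -3 × 5 = -15 cm
Net displacement = -21 cm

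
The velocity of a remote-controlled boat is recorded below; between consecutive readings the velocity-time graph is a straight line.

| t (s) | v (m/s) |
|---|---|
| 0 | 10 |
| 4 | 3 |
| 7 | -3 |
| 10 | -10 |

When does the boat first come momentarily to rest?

t = 5.5 s

v changes sign on 4–7 s (from 3 to -3); the graph is linear there, so v = 0 at t = 4 + (-3)·(7 − 4)/(-3 − 3) = 5.5 s.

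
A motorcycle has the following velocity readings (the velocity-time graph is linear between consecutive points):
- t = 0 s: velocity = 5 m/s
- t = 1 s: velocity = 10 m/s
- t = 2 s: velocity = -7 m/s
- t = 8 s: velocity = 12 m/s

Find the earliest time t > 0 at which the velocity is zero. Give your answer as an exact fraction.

v changes sign on 1–2 s (from 10 to -7); the graph is linear there, so v = 0 at t = 1 + (-10)·(2 − 1)/(-7 − 10) = 27/17 s.

t = 27/17 s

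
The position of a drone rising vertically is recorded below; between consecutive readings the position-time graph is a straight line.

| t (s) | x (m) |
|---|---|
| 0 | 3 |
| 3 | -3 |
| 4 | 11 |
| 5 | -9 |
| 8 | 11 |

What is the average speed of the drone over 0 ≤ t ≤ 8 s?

Average speed = (total path length)/(elapsed time); on a piecewise-linear x-t graph the path length is Σ|Δx|.
0–3 s: |Δx| = |-3 − 3| = 6 m
3–4 s: |Δx| = |11 − -3| = 14 m
4–5 s: |Δx| = |-9 − 11| = 20 m
5–8 s: |Δx| = |11 − -9| = 20 m
Total path = 60 m; average speed = 60/8 = 7.5 m/s.

7.5 m/s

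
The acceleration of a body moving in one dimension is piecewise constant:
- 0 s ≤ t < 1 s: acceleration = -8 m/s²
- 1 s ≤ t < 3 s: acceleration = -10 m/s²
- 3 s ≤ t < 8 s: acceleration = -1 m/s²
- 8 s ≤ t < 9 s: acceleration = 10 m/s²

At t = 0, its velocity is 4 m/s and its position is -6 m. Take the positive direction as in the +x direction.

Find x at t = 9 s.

On each constant-a segment, Δv = aΔt and Δx = v₀Δt + ½aΔt²; chain segment to segment.
0–1 s: v starts 4 m/s; Δx = 4·1 + ½·-8·1² = 0 m; v ends -4 m/s.
1–3 s: v starts -4 m/s; Δx = -4·2 + ½·-10·2² = -28 m; v ends -24 m/s.
3–8 s: v starts -24 m/s; Δx = -24·5 + ½·-1·5² = -132.5 m; v ends -29 m/s.
8–9 s: v starts -29 m/s; Δx = -29·1 + ½·10·1² = -24 m; v ends -19 m/s.
x(9) = -6 + Σ Δx = -190.5 m.

-190.5 m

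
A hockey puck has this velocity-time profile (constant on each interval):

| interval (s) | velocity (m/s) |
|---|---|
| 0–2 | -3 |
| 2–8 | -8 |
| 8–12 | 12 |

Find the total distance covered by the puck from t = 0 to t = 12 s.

Total distance travelled is ∫|v| dt — sum the magnitudes of each area piece.
0–2 s: |-3| × 2 = 6 m
2–8 s: |-8| × 6 = 48 m
8–12 s: |12| × 4 = 48 m
Total distance = 102 m

102 m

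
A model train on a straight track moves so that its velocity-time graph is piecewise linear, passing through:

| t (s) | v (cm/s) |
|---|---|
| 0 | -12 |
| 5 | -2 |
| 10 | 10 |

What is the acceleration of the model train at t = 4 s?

2 cm/s²

Acceleration is the slope of the v-t graph on 0–5 s: (-2 − -12)/(5 − 0) = 2 cm/s².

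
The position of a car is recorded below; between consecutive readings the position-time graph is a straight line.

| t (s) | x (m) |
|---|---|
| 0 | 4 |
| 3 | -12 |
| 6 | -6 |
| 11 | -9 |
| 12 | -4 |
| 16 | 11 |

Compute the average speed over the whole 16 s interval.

Average speed = (total path length)/(elapsed time); on a piecewise-linear x-t graph the path length is Σ|Δx|.
0–3 s: |Δx| = |-12 − 4| = 16 m
3–6 s: |Δx| = |-6 − -12| = 6 m
6–11 s: |Δx| = |-9 − -6| = 3 m
11–12 s: |Δx| = |-4 − -9| = 5 m
12–16 s: |Δx| = |11 − -4| = 15 m
Total path = 45 m; average speed = 45/16 = 2.8125 m/s.

2.8125 m/s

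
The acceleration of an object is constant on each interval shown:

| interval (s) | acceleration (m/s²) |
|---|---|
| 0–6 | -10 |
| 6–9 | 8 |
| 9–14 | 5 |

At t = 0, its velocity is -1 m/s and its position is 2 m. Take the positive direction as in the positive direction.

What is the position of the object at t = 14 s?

-453.5 m

On each constant-a segment, Δv = aΔt and Δx = v₀Δt + ½aΔt²; chain segment to segment.
0–6 s: v starts -1 m/s; Δx = -1·6 + ½·-10·6² = -186 m; v ends -61 m/s.
6–9 s: v starts -61 m/s; Δx = -61·3 + ½·8·3² = -147 m; v ends -37 m/s.
9–14 s: v starts -37 m/s; Δx = -37·5 + ½·5·5² = -122.5 m; v ends -12 m/s.
x(14) = 2 + Σ Δx = -453.5 m.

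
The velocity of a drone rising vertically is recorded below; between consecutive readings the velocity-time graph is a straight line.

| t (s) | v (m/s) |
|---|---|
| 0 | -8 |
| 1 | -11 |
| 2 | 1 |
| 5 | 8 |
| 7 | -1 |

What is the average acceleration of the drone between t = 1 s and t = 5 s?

Average acceleration = Δv/Δt = (8 − -11)/(5 − 1) = 4.75 m/s².

4.75 m/s²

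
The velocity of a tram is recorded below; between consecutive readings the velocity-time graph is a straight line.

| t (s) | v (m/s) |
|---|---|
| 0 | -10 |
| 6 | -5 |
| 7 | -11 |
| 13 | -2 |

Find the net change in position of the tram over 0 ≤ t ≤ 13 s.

Displacement is the signed area under the v-t curve.
0–6 s: ½(-10 + -5)(6) = -45 m
6–7 s: ½(-5 + -11)(1) = -8 m
7–13 s: ½(-11 + -2)(6) = -39 m
Net displacement = -92 m

-92 m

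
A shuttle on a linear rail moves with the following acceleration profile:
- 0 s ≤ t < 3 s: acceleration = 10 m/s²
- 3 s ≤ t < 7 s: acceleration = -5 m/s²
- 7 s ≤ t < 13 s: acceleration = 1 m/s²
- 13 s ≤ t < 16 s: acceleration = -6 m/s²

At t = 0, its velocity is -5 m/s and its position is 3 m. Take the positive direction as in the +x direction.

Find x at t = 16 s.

On each constant-a segment, Δv = aΔt and Δx = v₀Δt + ½aΔt²; chain segment to segment.
0–3 s: v starts -5 m/s; Δx = -5·3 + ½·10·3² = 30 m; v ends 25 m/s.
3–7 s: v starts 25 m/s; Δx = 25·4 + ½·-5·4² = 60 m; v ends 5 m/s.
7–13 s: v starts 5 m/s; Δx = 5·6 + ½·1·6² = 48 m; v ends 11 m/s.
13–16 s: v starts 11 m/s; Δx = 11·3 + ½·-6·3² = 6 m; v ends -7 m/s.
x(16) = 3 + Σ Δx = 147 m.

147 m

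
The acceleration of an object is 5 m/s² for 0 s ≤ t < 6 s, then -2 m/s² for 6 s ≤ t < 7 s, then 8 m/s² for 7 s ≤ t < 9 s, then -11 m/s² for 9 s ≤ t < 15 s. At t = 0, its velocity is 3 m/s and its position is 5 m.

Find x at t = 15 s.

307 m

On each constant-a segment, Δv = aΔt and Δx = v₀Δt + ½aΔt²; chain segment to segment.
0–6 s: v starts 3 m/s; Δx = 3·6 + ½·5·6² = 108 m; v ends 33 m/s.
6–7 s: v starts 33 m/s; Δx = 33·1 + ½·-2·1² = 32 m; v ends 31 m/s.
7–9 s: v starts 31 m/s; Δx = 31·2 + ½·8·2² = 78 m; v ends 47 m/s.
9–15 s: v starts 47 m/s; Δx = 47·6 + ½·-11·6² = 84 m; v ends -19 m/s.
x(15) = 5 + Σ Δx = 307 m.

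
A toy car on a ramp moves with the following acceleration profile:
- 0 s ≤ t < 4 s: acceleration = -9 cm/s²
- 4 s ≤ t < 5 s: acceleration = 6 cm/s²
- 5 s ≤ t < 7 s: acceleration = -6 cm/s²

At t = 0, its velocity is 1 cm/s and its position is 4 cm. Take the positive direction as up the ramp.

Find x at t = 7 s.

On each constant-a segment, Δv = aΔt and Δx = v₀Δt + ½aΔt²; chain segment to segment.
0–4 s: v starts 1 cm/s; Δx = 1·4 + ½·-9·4² = -68 cm; v ends -35 cm/s.
4–5 s: v starts -35 cm/s; Δx = -35·1 + ½·6·1² = -32 cm; v ends -29 cm/s.
5–7 s: v starts -29 cm/s; Δx = -29·2 + ½·-6·2² = -70 cm; v ends -41 cm/s.
x(7) = 4 + Σ Δx = -166 cm.

-166 cm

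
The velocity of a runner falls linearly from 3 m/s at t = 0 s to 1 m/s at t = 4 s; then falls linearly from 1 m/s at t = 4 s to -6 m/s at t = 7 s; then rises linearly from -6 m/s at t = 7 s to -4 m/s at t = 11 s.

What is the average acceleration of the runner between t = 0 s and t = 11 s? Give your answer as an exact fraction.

Average acceleration = Δv/Δt = (-4 − 3)/(11 − 0) = -7/11 m/s².

-7/11 m/s²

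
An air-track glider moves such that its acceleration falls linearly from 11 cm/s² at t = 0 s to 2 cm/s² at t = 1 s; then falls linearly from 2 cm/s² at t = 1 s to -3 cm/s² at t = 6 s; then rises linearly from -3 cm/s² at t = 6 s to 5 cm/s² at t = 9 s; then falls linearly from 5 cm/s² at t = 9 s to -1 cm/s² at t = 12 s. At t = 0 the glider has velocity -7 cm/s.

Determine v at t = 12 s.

Δv equals the area under the a-t graph; then v = v₀ + Δv.
0–1 s: ½(11 + 2)(1) = 6.5 cm/s
1–6 s: ½(2 + -3)(5) = -2.5 cm/s
6–9 s: ½(-3 + 5)(3) = 3 cm/s
9–12 s: ½(5 + -1)(3) = 6 cm/s
Δv = 13 cm/s, so v(12) = -7 + (13) = 6 cm/s.

6 cm/s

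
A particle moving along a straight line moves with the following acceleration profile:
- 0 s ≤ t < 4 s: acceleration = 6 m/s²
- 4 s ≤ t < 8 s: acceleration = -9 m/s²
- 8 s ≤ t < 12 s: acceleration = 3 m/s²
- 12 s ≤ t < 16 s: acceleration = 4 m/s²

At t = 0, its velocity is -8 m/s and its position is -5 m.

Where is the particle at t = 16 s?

-53 m

On each constant-a segment, Δv = aΔt and Δx = v₀Δt + ½aΔt²; chain segment to segment.
0–4 s: v starts -8 m/s; Δx = -8·4 + ½·6·4² = 16 m; v ends 16 m/s.
4–8 s: v starts 16 m/s; Δx = 16·4 + ½·-9·4² = -8 m; v ends -20 m/s.
8–12 s: v starts -20 m/s; Δx = -20·4 + ½·3·4² = -56 m; v ends -8 m/s.
12–16 s: v starts -8 m/s; Δx = -8·4 + ½·4·4² = 0 m; v ends 8 m/s.
x(16) = -5 + Σ Δx = -53 m.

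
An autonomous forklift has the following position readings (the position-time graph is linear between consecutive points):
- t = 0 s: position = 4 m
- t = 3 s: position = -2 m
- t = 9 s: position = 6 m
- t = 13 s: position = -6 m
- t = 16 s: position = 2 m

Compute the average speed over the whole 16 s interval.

Average speed = (total path length)/(elapsed time); on a piecewise-linear x-t graph the path length is Σ|Δx|.
0–3 s: |Δx| = |-2 − 4| = 6 m
3–9 s: |Δx| = |6 − -2| = 8 m
9–13 s: |Δx| = |-6 − 6| = 12 m
13–16 s: |Δx| = |2 − -6| = 8 m
Total path = 34 m; average speed = 34/16 = 2.125 m/s.

2.125 m/s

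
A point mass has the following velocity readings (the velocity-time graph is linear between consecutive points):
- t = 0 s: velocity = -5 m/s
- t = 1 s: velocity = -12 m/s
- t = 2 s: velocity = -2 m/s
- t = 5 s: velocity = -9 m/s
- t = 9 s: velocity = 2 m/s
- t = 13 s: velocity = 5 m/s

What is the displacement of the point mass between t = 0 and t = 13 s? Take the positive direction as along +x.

-32 m

Displacement is the signed area under the v-t curve.
0–1 s: ½(-5 + -12)(1) = -8.5 m
1–2 s: ½(-12 + -2)(1) = -7 m
2–5 s: ½(-2 + -9)(3) = -16.5 m
5–9 s: ½(-9 + 2)(4) = -14 m
9–13 s: ½(2 + 5)(4) = 14 m
Net displacement = -32 m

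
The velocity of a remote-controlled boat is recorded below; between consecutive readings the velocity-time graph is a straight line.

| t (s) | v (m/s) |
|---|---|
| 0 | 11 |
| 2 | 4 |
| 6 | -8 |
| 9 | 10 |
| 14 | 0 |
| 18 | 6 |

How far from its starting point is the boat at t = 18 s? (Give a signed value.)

47 m

Displacement is the signed area under the v-t curve.
0–2 s: ½(11 + 4)(2) = 15 m
2–6 s: ½(4 + -8)(4) = -8 m
6–9 s: ½(-8 + 10)(3) = 3 m
9–14 s: ½(10 + 0)(5) = 25 m
14–18 s: ½(0 + 6)(4) = 12 m
Net displacement = 47 m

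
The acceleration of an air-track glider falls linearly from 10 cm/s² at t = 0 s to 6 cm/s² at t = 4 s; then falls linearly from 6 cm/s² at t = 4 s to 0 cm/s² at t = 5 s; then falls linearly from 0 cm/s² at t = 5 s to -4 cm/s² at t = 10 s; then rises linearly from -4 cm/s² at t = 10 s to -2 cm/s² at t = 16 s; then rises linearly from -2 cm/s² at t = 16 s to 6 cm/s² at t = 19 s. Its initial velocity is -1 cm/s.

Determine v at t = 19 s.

Δv equals the area under the a-t graph; then v = v₀ + Δv.
0–4 s: ½(10 + 6)(4) = 32 cm/s
4–5 s: ½(6 + 0)(1) = 3 cm/s
5–10 s: ½(0 + -4)(5) = -10 cm/s
10–16 s: ½(-4 + -2)(6) = -18 cm/s
16–19 s: ½(-2 + 6)(3) = 6 cm/s
Δv = 13 cm/s, so v(19) = -1 + (13) = 12 cm/s.

12 cm/s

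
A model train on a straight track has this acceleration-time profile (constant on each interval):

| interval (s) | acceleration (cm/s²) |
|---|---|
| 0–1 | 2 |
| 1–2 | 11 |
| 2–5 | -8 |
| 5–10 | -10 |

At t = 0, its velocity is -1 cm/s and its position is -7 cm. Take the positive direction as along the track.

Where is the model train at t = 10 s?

-185.5 cm

On each constant-a segment, Δv = aΔt and Δx = v₀Δt + ½aΔt²; chain segment to segment.
0–1 s: v starts -1 cm/s; Δx = -1·1 + ½·2·1² = 0 cm; v ends 1 cm/s.
1–2 s: v starts 1 cm/s; Δx = 1·1 + ½·11·1² = 6.5 cm; v ends 12 cm/s.
2–5 s: v starts 12 cm/s; Δx = 12·3 + ½·-8·3² = 0 cm; v ends -12 cm/s.
5–10 s: v starts -12 cm/s; Δx = -12·5 + ½·-10·5² = -185 cm; v ends -62 cm/s.
x(10) = -7 + Σ Δx = -185.5 cm.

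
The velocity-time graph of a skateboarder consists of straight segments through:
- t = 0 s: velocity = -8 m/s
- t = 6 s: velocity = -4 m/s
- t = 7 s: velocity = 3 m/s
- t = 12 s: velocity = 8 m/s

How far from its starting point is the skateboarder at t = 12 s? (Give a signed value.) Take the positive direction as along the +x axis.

-9 m

Displacement is the signed area under the v-t curve.
0–6 s: ½(-8 + -4)(6) = -36 m
6–7 s: ½(-4 + 3)(1) = -0.5 m
7–12 s: ½(3 + 8)(5) = 27.5 m
Net displacement = -9 m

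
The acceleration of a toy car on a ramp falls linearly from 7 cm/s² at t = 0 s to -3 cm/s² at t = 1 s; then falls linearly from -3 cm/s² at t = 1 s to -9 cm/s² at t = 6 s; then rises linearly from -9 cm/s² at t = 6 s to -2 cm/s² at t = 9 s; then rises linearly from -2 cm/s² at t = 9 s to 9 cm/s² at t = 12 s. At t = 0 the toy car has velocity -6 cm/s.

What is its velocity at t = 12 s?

-40 cm/s

Δv equals the area under the a-t graph; then v = v₀ + Δv.
0–1 s: ½(7 + -3)(1) = 2 cm/s
1–6 s: ½(-3 + -9)(5) = -30 cm/s
6–9 s: ½(-9 + -2)(3) = -16.5 cm/s
9–12 s: ½(-2 + 9)(3) = 10.5 cm/s
Δv = -34 cm/s, so v(12) = -6 + (-34) = -40 cm/s.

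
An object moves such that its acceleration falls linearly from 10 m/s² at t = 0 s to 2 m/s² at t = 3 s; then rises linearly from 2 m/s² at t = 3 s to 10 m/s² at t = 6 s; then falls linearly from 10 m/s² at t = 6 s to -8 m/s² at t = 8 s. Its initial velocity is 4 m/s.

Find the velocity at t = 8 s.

Δv equals the area under the a-t graph; then v = v₀ + Δv.
0–3 s: ½(10 + 2)(3) = 18 m/s
3–6 s: ½(2 + 10)(3) = 18 m/s
6–8 s: ½(10 + -8)(2) = 2 m/s
Δv = 38 m/s, so v(8) = 4 + (38) = 42 m/s.

42 m/s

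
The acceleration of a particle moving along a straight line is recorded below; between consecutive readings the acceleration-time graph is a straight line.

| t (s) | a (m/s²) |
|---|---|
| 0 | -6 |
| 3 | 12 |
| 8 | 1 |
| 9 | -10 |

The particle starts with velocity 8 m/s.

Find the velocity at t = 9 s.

45 m/s

Δv equals the area under the a-t graph; then v = v₀ + Δv.
0–3 s: ½(-6 + 12)(3) = 9 m/s
3–8 s: ½(12 + 1)(5) = 32.5 m/s
8–9 s: ½(1 + -10)(1) = -4.5 m/s
Δv = 37 m/s, so v(9) = 8 + (37) = 45 m/s.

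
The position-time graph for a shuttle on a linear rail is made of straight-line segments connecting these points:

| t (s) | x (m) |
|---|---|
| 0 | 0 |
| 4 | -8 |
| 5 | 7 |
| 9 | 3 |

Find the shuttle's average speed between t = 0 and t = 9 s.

3 m/s

Average speed = (total path length)/(elapsed time); on a piecewise-linear x-t graph the path length is Σ|Δx|.
0–4 s: |Δx| = |-8 − 0| = 8 m
4–5 s: |Δx| = |7 − -8| = 15 m
5–9 s: |Δx| = |3 − 7| = 4 m
Total path = 27 m; average speed = 27/9 = 3 m/s.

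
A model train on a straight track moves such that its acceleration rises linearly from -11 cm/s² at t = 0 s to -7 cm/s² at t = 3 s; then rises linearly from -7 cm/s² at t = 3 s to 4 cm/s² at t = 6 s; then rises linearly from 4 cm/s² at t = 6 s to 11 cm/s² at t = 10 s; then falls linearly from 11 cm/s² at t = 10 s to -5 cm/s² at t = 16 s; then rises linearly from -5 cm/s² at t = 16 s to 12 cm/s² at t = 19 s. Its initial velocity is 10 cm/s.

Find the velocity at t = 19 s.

Δv equals the area under the a-t graph; then v = v₀ + Δv.
0–3 s: ½(-11 + -7)(3) = -27 cm/s
3–6 s: ½(-7 + 4)(3) = -4.5 cm/s
6–10 s: ½(4 + 11)(4) = 30 cm/s
10–16 s: ½(11 + -5)(6) = 18 cm/s
16–19 s: ½(-5 + 12)(3) = 10.5 cm/s
Δv = 27 cm/s, so v(19) = 10 + (27) = 37 cm/s.

37 cm/s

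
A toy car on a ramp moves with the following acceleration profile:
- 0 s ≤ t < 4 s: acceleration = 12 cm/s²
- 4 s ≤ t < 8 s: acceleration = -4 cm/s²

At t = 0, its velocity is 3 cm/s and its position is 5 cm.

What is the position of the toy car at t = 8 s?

On each constant-a segment, Δv = aΔt and Δx = v₀Δt + ½aΔt²; chain segment to segment.
0–4 s: v starts 3 cm/s; Δx = 3·4 + ½·12·4² = 108 cm; v ends 51 cm/s.
4–8 s: v starts 51 cm/s; Δx = 51·4 + ½·-4·4² = 172 cm; v ends 35 cm/s.
x(8) = 5 + Σ Δx = 285 cm.

285 cm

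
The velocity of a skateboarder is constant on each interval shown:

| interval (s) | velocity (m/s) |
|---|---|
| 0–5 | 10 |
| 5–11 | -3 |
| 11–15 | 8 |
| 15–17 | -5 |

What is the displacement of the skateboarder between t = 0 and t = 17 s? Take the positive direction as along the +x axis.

Net displacement equals the area under the velocity-time graph (areas below the axis count negative).
0–5 s: 10 × 5 = 50 m
5–11 s: -3 × 6 = -18 m
11–15 s: 8 × 4 = 32 m
15–17 s: -5 × 2 = -10 m
Net displacement = 54 m

54 m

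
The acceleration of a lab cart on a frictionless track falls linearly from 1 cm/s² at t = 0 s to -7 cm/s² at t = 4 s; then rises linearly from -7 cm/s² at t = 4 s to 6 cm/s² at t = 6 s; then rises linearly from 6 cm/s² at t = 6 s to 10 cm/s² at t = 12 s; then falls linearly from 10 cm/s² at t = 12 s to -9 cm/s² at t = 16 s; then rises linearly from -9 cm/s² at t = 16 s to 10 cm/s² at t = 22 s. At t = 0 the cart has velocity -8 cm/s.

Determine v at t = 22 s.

32 cm/s

Δv equals the area under the a-t graph; then v = v₀ + Δv.
0–4 s: ½(1 + -7)(4) = -12 cm/s
4–6 s: ½(-7 + 6)(2) = -1 cm/s
6–12 s: ½(6 + 10)(6) = 48 cm/s
12–16 s: ½(10 + -9)(4) = 2 cm/s
16–22 s: ½(-9 + 10)(6) = 3 cm/s
Δv = 40 cm/s, so v(22) = -8 + (40) = 32 cm/s.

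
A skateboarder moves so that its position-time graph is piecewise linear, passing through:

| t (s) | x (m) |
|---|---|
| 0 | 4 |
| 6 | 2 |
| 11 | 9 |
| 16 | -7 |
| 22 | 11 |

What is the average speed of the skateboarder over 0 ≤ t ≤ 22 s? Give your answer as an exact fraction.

Average speed = (total path length)/(elapsed time); on a piecewise-linear x-t graph the path length is Σ|Δx|.
0–6 s: |Δx| = |2 − 4| = 2 m
6–11 s: |Δx| = |9 − 2| = 7 m
11–16 s: |Δx| = |-7 − 9| = 16 m
16–22 s: |Δx| = |11 − -7| = 18 m
Total path = 43 m; average speed = 43/22 = 43/22 m/s.

43/22 m/s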